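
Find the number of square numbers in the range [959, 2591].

The n-th square number is n².
Smallest index with value ≥ 959: n = 31 (giving 961).
Largest index with value ≤ 2591: n = 50 (giving 2500).
Indices 31 through 50: 20 terms.

20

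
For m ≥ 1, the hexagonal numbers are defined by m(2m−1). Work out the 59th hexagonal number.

The 59th hexagonal number is n(2n−1) with n = 59.
59·(2·59 − 1) = 59·117 = 6903.

6903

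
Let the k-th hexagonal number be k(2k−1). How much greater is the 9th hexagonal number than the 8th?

Consecutive hexagonal numbers differ by 4n − 3: here 4·9 − 3 = 33.

33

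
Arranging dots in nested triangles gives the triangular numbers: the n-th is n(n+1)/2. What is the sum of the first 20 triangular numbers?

Σ i(i+1)/2 = (Σi² + Σi) / 2 over i = 1..20.
Σi = 210 and Σi² = 2870.
(1·2870 + 1·210) / 2 = 3080/2 = 1540.

1540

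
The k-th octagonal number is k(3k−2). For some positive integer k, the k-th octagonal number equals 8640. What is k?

Set n(3n−2) = 8640, giving 3n² − 2n − 8640 = 0.
The discriminant is 4 + 12·8640 = 103684, and √103684 = 322.
So n = (2 + 322) / 6 = 324/6 = 54.
Check: 54·(3·54 − 2) = 8640. ✓

54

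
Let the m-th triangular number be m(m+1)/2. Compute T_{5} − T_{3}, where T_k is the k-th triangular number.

5·6/2 = 15 and 3·4/2 = 6.
Difference: 15 − 6 = 9.

9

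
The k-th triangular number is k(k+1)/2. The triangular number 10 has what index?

Set n(n+1)/2 = 10, giving n² + n − 20 = 0.
The discriminant is 1 + 8·10 = 81, and √81 = 9.
So n = (-1 + 9) / 2 = 8/2 = 4.
Check: 4·5/2 = 10. ✓

4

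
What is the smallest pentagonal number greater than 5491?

Solve n(3n−1)/2 > 5491 for integer n.
The largest n with value ≤ 5491 is 60 (since 5370 ≤ 5491 < 5551), so the first above is n = 61, value 5551.

5551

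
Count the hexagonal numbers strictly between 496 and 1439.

11

The n-th hexagonal number is n(2n−1).
Smallest index with value > 496: n = 17 (giving 561).
Largest index with value < 1439: n = 27 (giving 1431).
Indices 17 through 27: 11 terms.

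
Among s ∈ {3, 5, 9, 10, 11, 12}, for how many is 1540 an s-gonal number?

2

s = 3: P(3, 55) = 1540. ✓
s = 5: P(5, 32) = 1520 and P(5, 33) = 1617; 1540 is not s-gonal.
s = 9: P(9, 21) = 1491 and P(9, 22) = 1639; 1540 is not s-gonal.
s = 10: P(10, 20) = 1540. ✓
s = 11: P(11, 18) = 1395 and P(11, 19) = 1558; 1540 is not s-gonal.
s = 12: P(12, 17) = 1377 and P(12, 18) = 1548; 1540 is not s-gonal.
Hits: s ∈ {3, 10} → 2.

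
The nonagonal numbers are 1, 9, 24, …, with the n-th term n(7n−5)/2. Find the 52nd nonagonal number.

The 52nd nonagonal number is n(7n−5)/2 with n = 52.
52·(7·52 − 5)/2 = 52·359/2 = 9334.

9334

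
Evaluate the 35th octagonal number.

3605

The 35th octagonal number is n(3n−2) with n = 35.
35·(3·35 − 2) = 35·103 = 3605.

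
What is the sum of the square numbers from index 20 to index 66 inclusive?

Σ_{i=20}^{66} i² = 98021 − 2470 = 95551.

95551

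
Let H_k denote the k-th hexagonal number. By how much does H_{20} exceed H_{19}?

Consecutive hexagonal numbers differ by 4n − 3: here 4·20 − 3 = 77.

77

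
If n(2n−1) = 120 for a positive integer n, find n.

Set n(2n−1) = 120, giving 2n² − n − 120 = 0.
The discriminant is 1 + 8·120 = 961, and √961 = 31.
So n = (1 + 31) / 4 = 32/4 = 8.

8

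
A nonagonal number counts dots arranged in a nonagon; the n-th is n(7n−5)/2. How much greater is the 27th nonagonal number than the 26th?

Consecutive nonagonal numbers differ by 7n − 6: here 7·27 − 6 = 183.

183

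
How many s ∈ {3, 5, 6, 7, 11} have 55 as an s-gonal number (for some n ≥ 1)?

s = 3: P(3, 10) = 55. ✓
s = 5: P(5, 6) = 51 and P(5, 7) = 70; 55 is not s-gonal.
s = 6: P(6, 5) = 45 and P(6, 6) = 66; 55 is not s-gonal.
s = 7: P(7, 5) = 55. ✓
s = 11: P(11, 3) = 30 and P(11, 4) = 58; 55 is not s-gonal.
Hits: s ∈ {3, 7} → 2.

2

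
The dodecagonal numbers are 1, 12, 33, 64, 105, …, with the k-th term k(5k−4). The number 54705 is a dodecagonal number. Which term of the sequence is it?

Set n(5n−4) = 54705, giving 5n² − 4n − 54705 = 0.
So n = (4 + 1046) / 10 = 1050/10 = 105.

105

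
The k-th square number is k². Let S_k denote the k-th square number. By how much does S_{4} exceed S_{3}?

7

n² − (n−1)² = 2n − 1, so 4² − 3² = 2·4 − 1 = 7.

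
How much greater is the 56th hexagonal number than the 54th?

56·(2·56 − 1) = 6216 and 54·(2·54 − 1) = 5778.
Difference: 6216 − 5778 = 438.

438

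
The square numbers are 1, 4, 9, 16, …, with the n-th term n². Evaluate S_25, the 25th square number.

625

The 25th square number is n² with n = 25.
25² = 625.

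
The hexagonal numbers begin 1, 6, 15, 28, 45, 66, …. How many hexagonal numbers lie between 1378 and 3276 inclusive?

14

The n-th hexagonal number is n(2n−1).
Smallest index with value ≥ 1378: n = 27 (giving 1431).
Largest index with value ≤ 3276: n = 40 (giving 3160).
Indices 27 through 40: 14 terms.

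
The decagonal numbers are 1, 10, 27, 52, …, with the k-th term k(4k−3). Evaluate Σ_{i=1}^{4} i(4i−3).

Σ i(4i−3) = 4Σi² − 3Σi over i = 1..4.
Σi = 10 and Σi² = 30.
4·30 − 3·10 = 90.

90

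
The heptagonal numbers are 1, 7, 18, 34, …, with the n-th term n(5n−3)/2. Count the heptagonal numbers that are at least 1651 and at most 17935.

60

The n-th heptagonal number is n(5n−3)/2.
Smallest index with value ≥ 1651: n = 26 (giving 1651).
Largest index with value ≤ 17935: n = 85 (giving 17935).
Indices 26 through 85: 60 terms.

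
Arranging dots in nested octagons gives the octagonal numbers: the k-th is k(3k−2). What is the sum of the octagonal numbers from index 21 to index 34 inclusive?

Σ i(3i−2) = 3Σi² − 2Σi over i = 21..34.
Σi = 595 − 210 = 385 and Σi² = 13685 − 2870 = 10815.
3·10815 − 2·385 = 31675.

31675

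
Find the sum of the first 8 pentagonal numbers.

288

Σ i(3i−1)/2 = (3Σi² − Σi) / 2 over i = 1..8.
Σi = 36 and Σi² = 204.
(3·204 − 1·36) / 2 = 576/2 = 288.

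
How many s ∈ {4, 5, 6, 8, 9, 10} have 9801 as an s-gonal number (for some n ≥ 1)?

s = 4: P(4, 99) = 9801. ✓
s = 5: P(5, 81) = 9801. ✓
s = 6: P(6, 70) = 9730 and P(6, 71) = 10011; 9801 is not s-gonal.
s = 8: P(8, 57) = 9633 and P(8, 58) = 9976; 9801 is not s-gonal.
s = 9: P(9, 53) = 9699 and P(9, 54) = 10071; 9801 is not s-gonal.
s = 10: P(10, 49) = 9457 and P(10, 50) = 9850; 9801 is not s-gonal.
Hits: s ∈ {4, 5} → 2.

2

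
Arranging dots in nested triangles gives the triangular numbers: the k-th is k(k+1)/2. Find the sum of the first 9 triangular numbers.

Σ i(i+1)/2 = (Σi² + Σi) / 2 over i = 1..9.
Σi = 45 and Σi² = 285.
(1·285 + 1·45) / 2 = 330/2 = 165.

165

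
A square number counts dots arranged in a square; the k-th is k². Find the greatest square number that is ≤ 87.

Solve n² ≤ 87 for integer n.
n = 9 gives 81 ≤ 87, while n = 10 gives 100 > 87; so the answer is 81.

81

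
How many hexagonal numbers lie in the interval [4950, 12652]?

30

The n-th hexagonal number is n(2n−1).
Smallest index with value ≥ 4950: n = 50 (giving 4950).
Largest index with value ≤ 12652: n = 79 (giving 12403).
Indices 50 through 79: 30 terms.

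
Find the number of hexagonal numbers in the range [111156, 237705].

The n-th hexagonal number is n(2n−1).
Smallest index with value ≥ 111156: n = 236 (giving 111156).
Largest index with value ≤ 237705: n = 345 (giving 237705).
Indices 236 through 345: 110 terms.

110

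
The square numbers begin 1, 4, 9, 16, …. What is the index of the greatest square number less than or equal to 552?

23

Solve n² ≤ 552 for integer n.
n = 23 gives 529 ≤ 552, while n = 24 gives 576 > 552; so the answer is index 23.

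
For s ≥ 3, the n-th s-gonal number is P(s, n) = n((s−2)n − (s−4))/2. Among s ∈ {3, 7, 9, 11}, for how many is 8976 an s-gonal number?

1

s = 3: P(3, 133) = 8911 and P(3, 134) = 9045; 8976 is not s-gonal.
s = 7: P(7, 60) = 8910 and P(7, 61) = 9211; 8976 is not s-gonal.
s = 9: P(9, 51) = 8976. ✓
s = 11: P(11, 45) = 8955 and P(11, 46) = 9361; 8976 is not s-gonal.
Hits: s ∈ {9} → 1.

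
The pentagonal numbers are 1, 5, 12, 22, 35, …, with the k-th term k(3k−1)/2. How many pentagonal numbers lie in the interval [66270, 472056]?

351

The n-th pentagonal number is n(3n−1)/2.
Smallest index with value ≥ 66270: n = 211 (giving 66676).
Largest index with value ≤ 472056: n = 561 (giving 471801).
Indices 211 through 561: 351 terms.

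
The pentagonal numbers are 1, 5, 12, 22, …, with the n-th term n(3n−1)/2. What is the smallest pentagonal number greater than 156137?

156332

Solve n(3n−1)/2 > 156137 for integer n.
The largest n with value ≤ 156137 is 322 (since 155365 ≤ 156137 < 156332), so the first above is n = 323, value 156332.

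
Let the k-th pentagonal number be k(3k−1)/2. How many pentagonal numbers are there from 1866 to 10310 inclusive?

48

The n-th pentagonal number is n(3n−1)/2.
Smallest index with value ≥ 1866: n = 36 (giving 1926).
Largest index with value ≤ 10310: n = 83 (giving 10292).
Indices 36 through 83: 48 terms.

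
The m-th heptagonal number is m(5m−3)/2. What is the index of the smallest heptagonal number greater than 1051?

21

Solve n(5n−3)/2 > 1051 for integer n.
The largest n with value ≤ 1051 is 20 (since 970 ≤ 1051 < 1071), so the first above is n = 21, value 1071.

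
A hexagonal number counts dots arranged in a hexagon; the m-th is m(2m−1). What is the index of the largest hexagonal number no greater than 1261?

25

Solve n(2n−1) ≤ 1261 for integer n.
n = 25 gives 1225 ≤ 1261, while n = 26 gives 1326 > 1261; so the answer is index 25.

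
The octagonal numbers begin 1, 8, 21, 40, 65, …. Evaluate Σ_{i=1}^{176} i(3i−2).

5467176

Σ i(3i−2) = 3Σi² − 2Σi over i = 1..176.
Σi = 15576 and Σi² = 1832776.
3·1832776 − 2·15576 = 5467176.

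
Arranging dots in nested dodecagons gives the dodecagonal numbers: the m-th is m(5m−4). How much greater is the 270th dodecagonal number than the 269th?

2691

Consecutive dodecagonal numbers differ by 10n − 9: here 10·270 − 9 = 2691.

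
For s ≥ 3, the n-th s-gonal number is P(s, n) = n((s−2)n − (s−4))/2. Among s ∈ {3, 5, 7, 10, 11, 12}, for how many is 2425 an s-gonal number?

s = 3: P(3, 69) = 2415 and P(3, 70) = 2485; 2425 is not s-gonal.
s = 5: P(5, 40) = 2380 and P(5, 41) = 2501; 2425 is not s-gonal.
s = 7: P(7, 31) = 2356 and P(7, 32) = 2512; 2425 is not s-gonal.
s = 10: P(10, 25) = 2425. ✓
s = 11: P(11, 23) = 2300 and P(11, 24) = 2508; 2425 is not s-gonal.
s = 12: P(12, 22) = 2332 and P(12, 23) = 2553; 2425 is not s-gonal.
Hits: s ∈ {10} → 1.

1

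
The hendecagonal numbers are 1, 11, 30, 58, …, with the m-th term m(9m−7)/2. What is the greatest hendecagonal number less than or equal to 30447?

29971

Solve n(9n−7)/2 ≤ 30447 for integer n.
n = 82 gives 29971 ≤ 30447, while n = 83 gives 30710 > 30447; so the answer is 29971.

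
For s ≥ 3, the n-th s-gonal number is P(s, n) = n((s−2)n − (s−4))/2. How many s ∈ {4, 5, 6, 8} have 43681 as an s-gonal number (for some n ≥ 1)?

s = 4: P(4, 209) = 43681. ✓
s = 5: P(5, 170) = 43265 and P(5, 171) = 43776; 43681 is not s-gonal.
s = 6: P(6, 148) = 43660 and P(6, 149) = 44253; 43681 is not s-gonal.
s = 8: P(8, 121) = 43681. ✓
Hits: s ∈ {4, 8} → 2.

2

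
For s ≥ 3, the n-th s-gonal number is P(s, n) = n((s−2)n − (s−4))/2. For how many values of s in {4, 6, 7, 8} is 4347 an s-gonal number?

s = 4: P(4, 65) = 4225 and P(4, 66) = 4356; 4347 is not s-gonal.
s = 6: P(6, 46) = 4186 and P(6, 47) = 4371; 4347 is not s-gonal.
s = 7: P(7, 42) = 4347. ✓
s = 8: P(8, 38) = 4256 and P(8, 39) = 4485; 4347 is not s-gonal.
Hits: s ∈ {7} → 1.

1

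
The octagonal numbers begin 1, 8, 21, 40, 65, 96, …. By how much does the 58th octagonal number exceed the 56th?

58·(3·58 − 2) = 9976 and 56·(3·56 − 2) = 9296.
Difference: 9976 − 9296 = 680.

680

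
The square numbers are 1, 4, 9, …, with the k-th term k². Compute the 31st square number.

The 31st square number is n² with n = 31.
31² = 961.

961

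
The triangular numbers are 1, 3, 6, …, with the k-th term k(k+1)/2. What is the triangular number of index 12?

78

The 12th triangular number is n(n+1)/2 with n = 12.
12·13/2 = 156/2 = 78.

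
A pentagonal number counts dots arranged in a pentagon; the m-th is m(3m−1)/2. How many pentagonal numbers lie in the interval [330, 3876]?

37

The n-th pentagonal number is n(3n−1)/2.
Smallest index with value ≥ 330: n = 15 (giving 330).
Largest index with value ≤ 3876: n = 51 (giving 3876).
Indices 15 through 51: 37 terms.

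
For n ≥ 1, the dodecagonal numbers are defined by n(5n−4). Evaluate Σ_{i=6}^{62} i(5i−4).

398848

Σ i(5i−4) = 5Σi² − 4Σi over i = 6..62.
Σi = 1953 − 15 = 1938 and Σi² = 81375 − 55 = 81320.
5·81320 − 4·1938 = 398848.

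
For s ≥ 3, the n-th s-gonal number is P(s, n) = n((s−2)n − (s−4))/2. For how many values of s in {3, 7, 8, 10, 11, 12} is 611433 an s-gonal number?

1

s = 3: P(3, 1105) = 611065 and P(3, 1106) = 612171; 611433 is not s-gonal.
s = 7: P(7, 494) = 609349 and P(7, 495) = 611820; 611433 is not s-gonal.
s = 8: P(8, 451) = 609301 and P(8, 452) = 612008; 611433 is not s-gonal.
s = 10: P(10, 391) = 610351 and P(10, 392) = 613480; 611433 is not s-gonal.
s = 11: P(11, 369) = 611433. ✓
s = 12: P(12, 350) = 611100 and P(12, 351) = 614601; 611433 is not s-gonal.
Hits: s ∈ {11} → 1.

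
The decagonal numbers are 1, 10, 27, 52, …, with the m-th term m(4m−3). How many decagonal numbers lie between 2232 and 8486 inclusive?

The n-th decagonal number is n(4n−3).
Smallest index with value ≥ 2232: n = 24 (giving 2232).
Largest index with value ≤ 8486: n = 46 (giving 8326).
Indices 24 through 46: 23 terms.

23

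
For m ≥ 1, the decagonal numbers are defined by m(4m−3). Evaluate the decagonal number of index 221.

194701

The 221st decagonal number is n(4n−3) with n = 221.
221·(4·221 − 3) = 221·881 = 194701.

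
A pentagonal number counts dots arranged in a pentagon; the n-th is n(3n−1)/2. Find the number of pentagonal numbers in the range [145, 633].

The n-th pentagonal number is n(3n−1)/2.
Smallest index with value ≥ 145: n = 10 (giving 145).
Largest index with value ≤ 633: n = 20 (giving 590).
Indices 10 through 20: 11 terms.

11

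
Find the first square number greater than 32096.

Solve n² > 32096 for integer n.
The largest n with value ≤ 32096 is 179 (since 32041 ≤ 32096 < 32400), so the first above is n = 180, value 32400.

32400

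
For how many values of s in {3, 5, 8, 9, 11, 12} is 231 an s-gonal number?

s = 3: P(3, 21) = 231. ✓
s = 5: P(5, 12) = 210 and P(5, 13) = 247; 231 is not s-gonal.
s = 8: P(8, 9) = 225 and P(8, 10) = 280; 231 is not s-gonal.
s = 9: P(9, 8) = 204 and P(9, 9) = 261; 231 is not s-gonal.
s = 11: P(11, 7) = 196 and P(11, 8) = 260; 231 is not s-gonal.
s = 12: P(12, 7) = 217 and P(12, 8) = 288; 231 is not s-gonal.
Hits: s ∈ {3} → 1.

1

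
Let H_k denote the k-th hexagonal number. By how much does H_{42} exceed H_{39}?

42·(2·42 − 1) = 3486 and 39·(2·39 − 1) = 3003.
Difference: 3486 − 3003 = 483.

483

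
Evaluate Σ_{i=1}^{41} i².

23821

Σ_{i=1}^{41} i² = 41·42·83/6 = 23821.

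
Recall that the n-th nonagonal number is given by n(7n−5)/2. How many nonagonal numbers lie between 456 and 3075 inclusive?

19

The n-th nonagonal number is n(7n−5)/2.
Smallest index with value ≥ 456: n = 12 (giving 474).
Largest index with value ≤ 3075: n = 30 (giving 3075).
Indices 12 through 30: 19 terms.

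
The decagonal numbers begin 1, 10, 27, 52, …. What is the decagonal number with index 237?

223965

The 237th decagonal number is n(4n−3) with n = 237.
237·(4·237 − 3) = 237·945 = 223965.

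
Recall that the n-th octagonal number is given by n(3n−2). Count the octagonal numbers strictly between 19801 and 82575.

The n-th octagonal number is n(3n−2).
Smallest index with value > 19801: n = 82 (giving 20008).
Largest index with value < 82575: n = 166 (giving 82336).
Indices 82 through 166: 85 terms.

85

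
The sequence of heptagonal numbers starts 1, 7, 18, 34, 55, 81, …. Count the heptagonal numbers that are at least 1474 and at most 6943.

The n-th heptagonal number is n(5n−3)/2.
Smallest index with value ≥ 1474: n = 25 (giving 1525).
Largest index with value ≤ 6943: n = 53 (giving 6943).
Indices 25 through 53: 29 terms.

29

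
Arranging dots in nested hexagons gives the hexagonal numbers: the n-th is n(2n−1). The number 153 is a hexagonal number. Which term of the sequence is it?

Set n(2n−1) = 153, giving 2n² − n − 153 = 0.
The discriminant is 1 + 8·153 = 1225, and √1225 = 35.
So n = (1 + 35) / 4 = 36/4 = 9.

9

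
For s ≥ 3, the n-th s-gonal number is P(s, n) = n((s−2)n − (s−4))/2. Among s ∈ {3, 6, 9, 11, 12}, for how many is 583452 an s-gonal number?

s = 3: P(3, 1079) = 582660 and P(3, 1080) = 583740; 583452 is not s-gonal.
s = 6: P(6, 540) = 582660 and P(6, 541) = 584821; 583452 is not s-gonal.
s = 9: P(9, 408) = 581604 and P(9, 409) = 584461; 583452 is not s-gonal.
s = 11: P(11, 360) = 581940 and P(11, 361) = 585181; 583452 is not s-gonal.
s = 12: P(12, 342) = 583452. ✓
Hits: s ∈ {12} → 1.

1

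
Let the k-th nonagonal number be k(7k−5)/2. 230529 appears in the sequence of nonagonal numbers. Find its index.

257

Set n(7n−5)/2 = 230529, giving 7n² − 5n − 461058 = 0.
The discriminant is 25 + 56·230529 = 12909649, and √12909649 = 3593.
So n = (5 + 3593) / 14 = 3598/14 = 257.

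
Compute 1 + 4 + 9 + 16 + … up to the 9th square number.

285

Σ_{i=1}^{9} i² = 9·10·19/6 = 285.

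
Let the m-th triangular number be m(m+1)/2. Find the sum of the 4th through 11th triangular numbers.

Σ i(i+1)/2 = (Σi² + Σi) / 2 over i = 4..11.
Σi = 66 − 6 = 60 and Σi² = 506 − 14 = 492.
(1·492 + 1·60) / 2 = 552/2 = 276.

276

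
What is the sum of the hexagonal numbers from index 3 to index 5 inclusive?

Σ i(2i−1) = 2Σi² − Σi over i = 3..5.
Σi = 15 − 3 = 12 and Σi² = 55 − 5 = 50.
2·50 − 1·12 = 88.

88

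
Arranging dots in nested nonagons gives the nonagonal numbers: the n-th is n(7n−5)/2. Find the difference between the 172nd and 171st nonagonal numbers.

1198

Consecutive nonagonal numbers differ by 7n − 6: here 7·172 − 6 = 1198.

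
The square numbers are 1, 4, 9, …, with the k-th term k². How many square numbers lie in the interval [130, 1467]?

The n-th square number is n².
Smallest index with value ≥ 130: n = 12 (giving 144).
Largest index with value ≤ 1467: n = 38 (giving 1444).
Indices 12 through 38: 27 terms.

27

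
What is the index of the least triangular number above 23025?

Solve n(n+1)/2 > 23025 for integer n.
The largest n with value ≤ 23025 is 214 (since 23005 ≤ 23025 < 23220), so the first above is n = 215, value 23220.

215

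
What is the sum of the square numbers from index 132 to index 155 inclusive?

495364

Σ_{i=132}^{155} i² = 1253330 − 757966 = 495364.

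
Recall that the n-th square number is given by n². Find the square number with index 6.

The 6th square number is n² with n = 6.
6² = 36.

36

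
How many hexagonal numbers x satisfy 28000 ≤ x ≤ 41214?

25

The n-th hexagonal number is n(2n−1).
Smallest index with value ≥ 28000: n = 119 (giving 28203).
Largest index with value ≤ 41214: n = 143 (giving 40755).
Indices 119 through 143: 25 terms.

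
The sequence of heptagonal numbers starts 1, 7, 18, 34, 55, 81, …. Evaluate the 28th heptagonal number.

1918

28·(5·28 − 3)/2 = 28·137/2 = 1918.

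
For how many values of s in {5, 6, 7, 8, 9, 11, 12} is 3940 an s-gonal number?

1

s = 5: P(5, 51) = 3876 and P(5, 52) = 4030; 3940 is not s-gonal.
s = 6: P(6, 44) = 3828 and P(6, 45) = 4005; 3940 is not s-gonal.
s = 7: P(7, 40) = 3940. ✓
s = 8: P(8, 36) = 3816 and P(8, 37) = 4033; 3940 is not s-gonal.
s = 9: P(9, 33) = 3729 and P(9, 34) = 3961; 3940 is not s-gonal.
s = 11: P(11, 29) = 3683 and P(11, 30) = 3945; 3940 is not s-gonal.
s = 12: P(12, 28) = 3808 and P(12, 29) = 4089; 3940 is not s-gonal.
Hits: s ∈ {7} → 1.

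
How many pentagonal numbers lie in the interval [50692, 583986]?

The n-th pentagonal number is n(3n−1)/2.
Smallest index with value ≥ 50692: n = 184 (giving 50692).
Largest index with value ≤ 583986: n = 624 (giving 583752).
Indices 184 through 624: 441 terms.

441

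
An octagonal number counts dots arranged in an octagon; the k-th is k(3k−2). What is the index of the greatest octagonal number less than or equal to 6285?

46

Solve n(3n−2) ≤ 6285 for integer n.
n = 46 gives 6256 ≤ 6285, while n = 47 gives 6533 > 6285; so the answer is index 46.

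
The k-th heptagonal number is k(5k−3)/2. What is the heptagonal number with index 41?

The 41st heptagonal number is n(5n−3)/2 with n = 41.
41·(5·41 − 3)/2 = 41·202/2 = 41·101 = 4141.

4141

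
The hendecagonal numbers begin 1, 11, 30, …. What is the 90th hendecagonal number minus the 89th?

802

Consecutive hendecagonal numbers differ by 9n − 8: here 9·90 − 8 = 802.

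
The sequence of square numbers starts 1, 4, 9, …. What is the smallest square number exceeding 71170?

71289

Solve n² > 71170 for integer n.
The largest n with value ≤ 71170 is 266 (since 70756 ≤ 71170 < 71289), so the first above is n = 267, value 71289.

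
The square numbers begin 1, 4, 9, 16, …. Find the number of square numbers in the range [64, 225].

The n-th square number is n².
Smallest index with value ≥ 64: n = 8 (giving 64).
Largest index with value ≤ 225: n = 15 (giving 225).
Indices 8 through 15: 8 terms.

8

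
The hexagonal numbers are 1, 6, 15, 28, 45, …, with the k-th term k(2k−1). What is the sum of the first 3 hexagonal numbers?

22

Σ i(2i−1) = 2Σi² − Σi over i = 1..3.
Σi = 6 and Σi² = 14.
2·14 − 1·6 = 22.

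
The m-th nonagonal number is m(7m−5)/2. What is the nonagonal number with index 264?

The 264th nonagonal number is n(7n−5)/2 with n = 264.
264·(7·264 − 5)/2 = 264·1843/2 = 243276.

243276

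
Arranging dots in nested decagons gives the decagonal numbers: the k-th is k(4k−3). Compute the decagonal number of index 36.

The 36th decagonal number is n(4n−3) with n = 36.
36·(4·36 − 3) = 36·141 = 5076.

5076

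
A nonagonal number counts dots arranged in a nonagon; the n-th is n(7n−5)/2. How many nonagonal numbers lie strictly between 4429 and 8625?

14

The n-th nonagonal number is n(7n−5)/2.
Smallest index with value > 4429: n = 36 (giving 4446).
Largest index with value < 8625: n = 49 (giving 8281).
Indices 36 through 49: 14 terms.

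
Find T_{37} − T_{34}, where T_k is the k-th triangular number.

108

37·38/2 = 703 and 34·35/2 = 595.
Difference: 703 − 595 = 108.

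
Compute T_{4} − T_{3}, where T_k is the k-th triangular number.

4

Consecutive triangular numbers differ by n: T_{4} − T_{3} = 4.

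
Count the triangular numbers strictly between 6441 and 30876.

The n-th triangular number is n(n+1)/2.
Smallest index with value > 6441: n = 114 (giving 6555).
Largest index with value < 30876: n = 247 (giving 30628).
Indices 114 through 247: 134 terms.

134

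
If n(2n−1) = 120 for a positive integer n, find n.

8

Set n(2n−1) = 120, giving 2n² − n − 120 = 0.
So n = (1 + 31) / 4 = 32/4 = 8.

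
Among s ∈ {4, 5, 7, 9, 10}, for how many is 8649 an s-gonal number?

s = 4: P(4, 93) = 8649. ✓
s = 5: P(5, 76) = 8626 and P(5, 77) = 8855; 8649 is not s-gonal.
s = 7: P(7, 59) = 8614 and P(7, 60) = 8910; 8649 is not s-gonal.
s = 9: P(9, 50) = 8625 and P(9, 51) = 8976; 8649 is not s-gonal.
s = 10: P(10, 46) = 8326 and P(10, 47) = 8695; 8649 is not s-gonal.
Hits: s ∈ {4} → 1.

1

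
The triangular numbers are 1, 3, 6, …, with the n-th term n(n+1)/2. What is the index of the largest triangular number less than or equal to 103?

13

Solve n(n+1)/2 ≤ 103 for integer n.
n = 13 gives 91 ≤ 103, while n = 14 gives 105 > 103; so the answer is index 13.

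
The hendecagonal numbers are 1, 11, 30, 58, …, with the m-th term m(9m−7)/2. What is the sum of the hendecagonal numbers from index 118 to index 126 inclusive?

Σ i(9i−7)/2 = (9Σi² − 7Σi) / 2 over i = 118..126.
Σi = 8001 − 6903 = 1098 and Σi² = 674751 − 540735 = 134016.
(9·134016 − 7·1098) / 2 = 1198458/2 = 599229.

599229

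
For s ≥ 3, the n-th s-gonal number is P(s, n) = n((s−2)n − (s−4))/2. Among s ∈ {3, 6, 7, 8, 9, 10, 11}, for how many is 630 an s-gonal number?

s = 3: P(3, 35) = 630. ✓
s = 6: P(6, 18) = 630. ✓
s = 7: P(7, 16) = 616 and P(7, 17) = 697; 630 is not s-gonal.
s = 8: P(8, 14) = 560 and P(8, 15) = 645; 630 is not s-gonal.
s = 9: P(9, 13) = 559 and P(9, 14) = 651; 630 is not s-gonal.
s = 10: P(10, 12) = 540 and P(10, 13) = 637; 630 is not s-gonal.
s = 11: P(11, 12) = 606 and P(11, 13) = 715; 630 is not s-gonal.
Hits: s ∈ {3, 6} → 2.

2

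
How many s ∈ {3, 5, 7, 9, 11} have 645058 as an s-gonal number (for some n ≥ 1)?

1

s = 3: P(3, 1135) = 644680 and P(3, 1136) = 645816; 645058 is not s-gonal.
s = 5: P(5, 655) = 643210 and P(5, 656) = 645176; 645058 is not s-gonal.
s = 7: P(7, 508) = 644398 and P(7, 509) = 646939; 645058 is not s-gonal.
s = 9: P(9, 429) = 643071 and P(9, 430) = 646075; 645058 is not s-gonal.
s = 11: P(11, 379) = 645058. ✓
Hits: s ∈ {11} → 1.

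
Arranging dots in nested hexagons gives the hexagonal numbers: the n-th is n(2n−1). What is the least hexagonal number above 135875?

Solve n(2n−1) > 135875 for integer n.
The largest n with value ≤ 135875 is 260 (since 134940 ≤ 135875 < 135981), so the first above is n = 261, value 135981.

135981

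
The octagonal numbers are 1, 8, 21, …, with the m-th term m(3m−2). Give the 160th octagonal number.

160·(3·160 − 2) = 160·478 = 76480.

76480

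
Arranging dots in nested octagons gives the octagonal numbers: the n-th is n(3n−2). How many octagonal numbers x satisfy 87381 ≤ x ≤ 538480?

254

The n-th octagonal number is n(3n−2).
Smallest index with value ≥ 87381: n = 171 (giving 87381).
Largest index with value ≤ 538480: n = 424 (giving 538480).
Indices 171 through 424: 254 terms.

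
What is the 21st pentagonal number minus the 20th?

Consecutive pentagonal numbers differ by 3n − 2: here 3·21 − 2 = 61.

61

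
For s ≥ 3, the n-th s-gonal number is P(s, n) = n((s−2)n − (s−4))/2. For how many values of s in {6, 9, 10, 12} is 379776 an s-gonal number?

s = 6: P(6, 436) = 379756 and P(6, 437) = 381501; 379776 is not s-gonal.
s = 9: P(9, 329) = 378021 and P(9, 330) = 380325; 379776 is not s-gonal.
s = 10: P(10, 308) = 378532 and P(10, 309) = 380997; 379776 is not s-gonal.
s = 12: P(12, 276) = 379776. ✓
Hits: s ∈ {12} → 1.

1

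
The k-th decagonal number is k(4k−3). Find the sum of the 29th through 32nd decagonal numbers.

Σ i(4i−3) = 4Σi² − 3Σi over i = 29..32.
Σi = 528 − 406 = 122 and Σi² = 11440 − 7714 = 3726.
4·3726 − 3·122 = 14538.

14538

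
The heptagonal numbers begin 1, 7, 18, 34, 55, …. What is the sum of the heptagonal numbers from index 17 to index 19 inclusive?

2354

Σ i(5i−3)/2 = (5Σi² − 3Σi) / 2 over i = 17..19.
Σi = 190 − 136 = 54 and Σi² = 2470 − 1496 = 974.
(5·974 − 3·54) / 2 = 4708/2 = 2354.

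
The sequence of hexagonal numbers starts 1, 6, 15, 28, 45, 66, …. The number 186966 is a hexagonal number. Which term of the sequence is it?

Set n(2n−1) = 186966, giving 2n² − n − 186966 = 0.
The discriminant is 1 + 8·186966 = 1495729, and √1495729 = 1223.
So n = (1 + 1223) / 4 = 1224/4 = 306.
Check: 306·(2·306 − 1) = 186966. ✓

306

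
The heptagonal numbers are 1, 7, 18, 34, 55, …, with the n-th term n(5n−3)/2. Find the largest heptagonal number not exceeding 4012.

Solve n(5n−3)/2 ≤ 4012 for integer n.
n = 40 gives 3940 ≤ 4012, while n = 41 gives 4141 > 4012; so the answer is 3940.

3940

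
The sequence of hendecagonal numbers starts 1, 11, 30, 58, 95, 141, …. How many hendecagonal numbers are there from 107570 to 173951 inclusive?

43

The n-th hendecagonal number is n(9n−7)/2.
Smallest index with value ≥ 107570: n = 155 (giving 107570).
Largest index with value ≤ 173951: n = 197 (giving 173951).
Indices 155 through 197: 43 terms.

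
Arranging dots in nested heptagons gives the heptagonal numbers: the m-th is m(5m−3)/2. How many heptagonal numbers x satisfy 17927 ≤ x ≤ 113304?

129

The n-th heptagonal number is n(5n−3)/2.
Smallest index with value ≥ 17927: n = 85 (giving 17935).
Largest index with value ≤ 113304: n = 213 (giving 113103).
Indices 85 through 213: 129 terms.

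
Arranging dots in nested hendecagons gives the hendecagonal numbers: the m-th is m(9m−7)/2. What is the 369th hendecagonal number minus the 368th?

Consecutive hendecagonal numbers differ by 9n − 8: here 9·369 − 8 = 3313.

3313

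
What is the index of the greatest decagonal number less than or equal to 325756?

Solve n(4n−3) ≤ 325756 for integer n.
n = 285 gives 324045 ≤ 325756, while n = 286 gives 326326 > 325756; so the answer is index 285.

285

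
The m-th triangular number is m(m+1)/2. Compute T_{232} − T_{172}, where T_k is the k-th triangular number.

12150

232·233/2 = 27028 and 172·173/2 = 14878.
Difference: 27028 − 14878 = 12150.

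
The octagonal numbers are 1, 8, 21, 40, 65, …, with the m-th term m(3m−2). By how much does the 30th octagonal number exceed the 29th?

175

Consecutive octagonal numbers differ by 6n − 5: here 6·30 − 5 = 175.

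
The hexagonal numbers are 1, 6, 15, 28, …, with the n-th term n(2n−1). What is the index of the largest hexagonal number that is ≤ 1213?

Solve n(2n−1) ≤ 1213 for integer n.
n = 24 gives 1128 ≤ 1213, while n = 25 gives 1225 > 1213; so the answer is index 24.

24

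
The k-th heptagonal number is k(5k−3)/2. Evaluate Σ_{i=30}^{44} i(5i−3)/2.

51205

Σ i(5i−3)/2 = (5Σi² − 3Σi) / 2 over i = 30..44.
Σi = 990 − 435 = 555 and Σi² = 29370 − 8555 = 20815.
(5·20815 − 3·555) / 2 = 102410/2 = 51205.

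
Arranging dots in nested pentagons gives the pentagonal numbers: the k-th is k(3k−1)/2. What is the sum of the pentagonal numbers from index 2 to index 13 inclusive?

Σ i(3i−1)/2 = (3Σi² − Σi) / 2 over i = 2..13.
Σi = 91 − 1 = 90 and Σi² = 819 − 1 = 818.
(3·818 − 1·90) / 2 = 2364/2 = 1182.

1182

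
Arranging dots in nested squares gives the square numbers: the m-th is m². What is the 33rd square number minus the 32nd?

65

n² − (n−1)² = 2n − 1, so 33² − 32² = 2·33 − 1 = 65.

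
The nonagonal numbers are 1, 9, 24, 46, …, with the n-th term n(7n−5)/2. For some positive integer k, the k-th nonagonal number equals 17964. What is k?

Set n(7n−5)/2 = 17964, giving 7n² − 5n − 35928 = 0.
The discriminant is 25 + 56·17964 = 1006009, and √1006009 = 1003.
So n = (5 + 1003) / 14 = 1008/14 = 72.

72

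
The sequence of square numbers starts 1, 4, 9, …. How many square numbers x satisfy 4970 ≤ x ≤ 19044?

68

The n-th square number is n².
Smallest index with value ≥ 4970: n = 71 (giving 5041).
Largest index with value ≤ 19044: n = 138 (giving 19044).
Indices 71 through 138: 68 terms.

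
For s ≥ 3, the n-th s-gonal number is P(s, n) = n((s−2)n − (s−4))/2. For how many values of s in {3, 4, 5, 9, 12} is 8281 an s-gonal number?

2

s = 3: P(3, 128) = 8256 and P(3, 129) = 8385; 8281 is not s-gonal.
s = 4: P(4, 91) = 8281. ✓
s = 5: P(5, 74) = 8177 and P(5, 75) = 8400; 8281 is not s-gonal.
s = 9: P(9, 49) = 8281. ✓
s = 12: P(12, 41) = 8241 and P(12, 42) = 8652; 8281 is not s-gonal.
Hits: s ∈ {4, 9} → 2.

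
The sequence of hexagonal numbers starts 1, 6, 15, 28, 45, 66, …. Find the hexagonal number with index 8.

The 8th hexagonal number is n(2n−1) with n = 8.
8·(2·8 − 1) = 8·15 = 120.

120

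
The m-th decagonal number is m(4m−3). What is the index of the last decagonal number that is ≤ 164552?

203

Solve n(4n−3) ≤ 164552 for integer n.
n = 203 gives 164227 ≤ 164552, while n = 204 gives 165852 > 164552; so the answer is index 203.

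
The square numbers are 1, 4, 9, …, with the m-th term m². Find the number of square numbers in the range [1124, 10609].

The n-th square number is n².
Smallest index with value ≥ 1124: n = 34 (giving 1156).
Largest index with value ≤ 10609: n = 103 (giving 10609).
Indices 34 through 103: 70 terms.

70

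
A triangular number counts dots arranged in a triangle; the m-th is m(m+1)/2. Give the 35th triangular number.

35·36/2 = 1260/2 = 630.

630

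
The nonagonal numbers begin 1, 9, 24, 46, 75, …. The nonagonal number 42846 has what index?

Set n(7n−5)/2 = 42846, giving 7n² − 5n − 85692 = 0.
The discriminant is 25 + 56·42846 = 2399401, and √2399401 = 1549.
So n = (5 + 1549) / 14 = 1554/14 = 111.
Check: 111·(7·111 − 5)/2 = 42846. ✓

111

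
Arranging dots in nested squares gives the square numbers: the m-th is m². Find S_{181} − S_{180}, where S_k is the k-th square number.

n² − (n−1)² = 2n − 1, so 181² − 180² = 2·181 − 1 = 361.

361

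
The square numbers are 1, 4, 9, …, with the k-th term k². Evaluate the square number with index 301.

90601

The 301st square number is n² with n = 301.
301² = 90601.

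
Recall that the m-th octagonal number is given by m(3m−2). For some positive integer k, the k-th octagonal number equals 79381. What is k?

163

Set n(3n−2) = 79381, giving 3n² − 2n − 79381 = 0.
The discriminant is 4 + 12·79381 = 952576, and √952576 = 976.
So n = (2 + 976) / 6 = 978/6 = 163.
Check: 163·(3·163 − 2) = 79381. ✓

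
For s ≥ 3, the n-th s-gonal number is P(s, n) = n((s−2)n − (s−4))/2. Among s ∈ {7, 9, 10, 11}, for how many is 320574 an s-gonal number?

1

s = 7: P(7, 358) = 319873 and P(7, 359) = 321664; 320574 is not s-gonal.
s = 9: P(9, 303) = 320574. ✓
s = 10: P(10, 283) = 319507 and P(10, 284) = 321772; 320574 is not s-gonal.
s = 11: P(11, 267) = 319866 and P(11, 268) = 322270; 320574 is not s-gonal.
Hits: s ∈ {9} → 1.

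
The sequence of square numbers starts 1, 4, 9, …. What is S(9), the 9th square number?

81

The 9th square number is n² with n = 9.
9² = 81.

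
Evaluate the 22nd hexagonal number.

The 22nd hexagonal number is n(2n−1) with n = 22.
22·(2·22 − 1) = 22·43 = 946.

946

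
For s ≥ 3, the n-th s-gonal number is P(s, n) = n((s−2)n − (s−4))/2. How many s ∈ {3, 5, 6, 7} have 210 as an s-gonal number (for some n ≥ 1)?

s = 3: P(3, 20) = 210. ✓
s = 5: P(5, 12) = 210. ✓
s = 6: P(6, 10) = 190 and P(6, 11) = 231; 210 is not s-gonal.
s = 7: P(7, 9) = 189 and P(7, 10) = 235; 210 is not s-gonal.
Hits: s ∈ {3, 5} → 2.

2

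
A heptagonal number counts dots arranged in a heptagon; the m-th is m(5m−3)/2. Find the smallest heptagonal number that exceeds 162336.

Solve n(5n−3)/2 > 162336 for integer n.
The largest n with value ≤ 162336 is 255 (since 162180 ≤ 162336 < 163456), so the first above is n = 256, value 163456.

163456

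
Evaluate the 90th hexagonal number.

The 90th hexagonal number is n(2n−1) with n = 90.
90·(2·90 − 1) = 90·179 = 16110.

16110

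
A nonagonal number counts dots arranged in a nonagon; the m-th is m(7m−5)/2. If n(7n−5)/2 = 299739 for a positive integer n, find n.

293

Set n(7n−5)/2 = 299739, giving 7n² − 5n − 599478 = 0.
The discriminant is 25 + 56·299739 = 16785409, and √16785409 = 4097.
So n = (5 + 4097) / 14 = 4102/14 = 293.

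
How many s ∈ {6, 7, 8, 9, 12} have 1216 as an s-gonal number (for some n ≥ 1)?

2

s = 6: P(6, 24) = 1128 and P(6, 25) = 1225; 1216 is not s-gonal.
s = 7: P(7, 22) = 1177 and P(7, 23) = 1288; 1216 is not s-gonal.
s = 8: P(8, 20) = 1160 and P(8, 21) = 1281; 1216 is not s-gonal.
s = 9: P(9, 19) = 1216. ✓
s = 12: P(12, 16) = 1216. ✓
Hits: s ∈ {9, 12} → 2.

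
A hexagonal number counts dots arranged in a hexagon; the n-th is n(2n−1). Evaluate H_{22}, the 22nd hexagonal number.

946

The 22nd hexagonal number is n(2n−1) with n = 22.
22·(2·22 − 1) = 22·43 = 946.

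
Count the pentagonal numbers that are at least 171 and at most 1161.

The n-th pentagonal number is n(3n−1)/2.
Smallest index with value ≥ 171: n = 11 (giving 176).
Largest index with value ≤ 1161: n = 27 (giving 1080).
Indices 11 through 27: 17 terms.

17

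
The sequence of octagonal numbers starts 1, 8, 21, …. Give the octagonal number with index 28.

2296

28·(3·28 − 2) = 28·82 = 2296.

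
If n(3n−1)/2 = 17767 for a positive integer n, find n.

109

Set n(3n−1)/2 = 17767, giving 3n² − n − 35534 = 0.
So n = (1 + 653) / 6 = 654/6 = 109.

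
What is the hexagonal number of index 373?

277885

373·(2·373 − 1) = 373·745 = 277885.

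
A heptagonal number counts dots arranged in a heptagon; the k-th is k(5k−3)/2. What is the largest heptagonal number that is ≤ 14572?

14326

Solve n(5n−3)/2 ≤ 14572 for integer n.
n = 76 gives 14326 ≤ 14572, while n = 77 gives 14707 > 14572; so the answer is 14326.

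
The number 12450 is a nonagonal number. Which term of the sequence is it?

60

Set n(7n−5)/2 = 12450, giving 7n² − 5n − 24900 = 0.
So n = (5 + 835) / 14 = 840/14 = 60.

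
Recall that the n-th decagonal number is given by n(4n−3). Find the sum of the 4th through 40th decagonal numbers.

86062

Σ i(4i−3) = 4Σi² − 3Σi over i = 4..40.
Σi = 820 − 6 = 814 and Σi² = 22140 − 14 = 22126.
4·22126 − 3·814 = 86062.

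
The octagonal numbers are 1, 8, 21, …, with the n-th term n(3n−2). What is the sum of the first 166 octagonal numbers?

Σ i(3i−2) = 3Σi² − 2Σi over i = 1..166.
Σi = 13861 and Σi² = 1538571.
3·1538571 − 2·13861 = 4587991.

4587991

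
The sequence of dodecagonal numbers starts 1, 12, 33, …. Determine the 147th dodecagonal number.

The 147th dodecagonal number is n(5n−4) with n = 147.
147·(5·147 − 4) = 147·731 = 107457.

107457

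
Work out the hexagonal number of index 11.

231

The 11th hexagonal number is n(2n−1) with n = 11.
11·(2·11 − 1) = 11·21 = 231.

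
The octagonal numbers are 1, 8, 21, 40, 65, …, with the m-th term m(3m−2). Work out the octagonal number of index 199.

118405

The 199th octagonal number is n(3n−2) with n = 199.
199·(3·199 − 2) = 199·595 = 118405.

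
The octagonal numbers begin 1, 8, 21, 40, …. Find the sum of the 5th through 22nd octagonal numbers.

Σ i(3i−2) = 3Σi² − 2Σi over i = 5..22.
Σi = 253 − 10 = 243 and Σi² = 3795 − 30 = 3765.
3·3765 − 2·243 = 10809.

10809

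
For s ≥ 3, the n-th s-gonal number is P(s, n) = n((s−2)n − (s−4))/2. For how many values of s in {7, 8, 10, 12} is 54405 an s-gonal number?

2

s = 7: P(7, 147) = 53802 and P(7, 148) = 54538; 54405 is not s-gonal.
s = 8: P(8, 135) = 54405. ✓
s = 10: P(10, 117) = 54405. ✓
s = 12: P(12, 104) = 53664 and P(12, 105) = 54705; 54405 is not s-gonal.
Hits: s ∈ {8, 10} → 2.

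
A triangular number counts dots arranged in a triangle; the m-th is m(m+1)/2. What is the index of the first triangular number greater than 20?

6

Solve n(n+1)/2 > 20 for integer n.
The largest n with value ≤ 20 is 5 (since 15 ≤ 20 < 21), so the first above is n = 6, value 21.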